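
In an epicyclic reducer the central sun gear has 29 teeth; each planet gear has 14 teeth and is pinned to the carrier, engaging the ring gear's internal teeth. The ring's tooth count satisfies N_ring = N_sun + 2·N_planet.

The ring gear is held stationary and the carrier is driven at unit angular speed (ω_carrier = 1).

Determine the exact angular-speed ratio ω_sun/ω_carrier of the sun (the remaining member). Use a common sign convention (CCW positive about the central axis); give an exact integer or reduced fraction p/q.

N_ring = 29 + 2·14 = 57
29(ω_s−ω_c) = −57(ω_r−ω_c),  ω_r=0, ω_c=1
ω_s = 1 − (57/29)(0−1) = 86/29
ω_s/ω_c = 86/29

86/29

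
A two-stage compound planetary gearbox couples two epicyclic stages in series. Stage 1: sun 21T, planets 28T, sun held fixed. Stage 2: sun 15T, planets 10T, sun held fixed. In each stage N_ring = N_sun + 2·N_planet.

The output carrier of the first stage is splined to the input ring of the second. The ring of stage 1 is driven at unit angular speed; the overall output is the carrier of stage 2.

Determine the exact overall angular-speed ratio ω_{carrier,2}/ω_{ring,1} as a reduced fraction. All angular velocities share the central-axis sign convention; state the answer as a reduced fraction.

Stage 1: N_ring = 21 + 2·28 = 77
Stage 1: 21(ω_s−ω_c) = −77(ω_r−ω_c),  ω_s=0, ω_r=1
Stage 1: 21(0−ω_c) = −77(1−ω_c)  ⇒  98ω_c = 77  ⇒  ω_c = 11/14
  ⇒ ω_c¹/ω_r¹ = 11/14
Stage 2: N_ring = 15 + 2·10 = 35
Stage 2: 15(ω_s−ω_c) = −35(ω_r−ω_c),  ω_s=0, ω_r=1
Stage 2: 15(0−ω_c) = −35(1−ω_c)  ⇒  50ω_c = 35  ⇒  ω_c = 7/10
  ⇒ ω_c²/ω_r² = 7/10
Coupling ω_r² = ω_c¹ ⇒ overall = 11/14 × 7/10 = 11/20

11/20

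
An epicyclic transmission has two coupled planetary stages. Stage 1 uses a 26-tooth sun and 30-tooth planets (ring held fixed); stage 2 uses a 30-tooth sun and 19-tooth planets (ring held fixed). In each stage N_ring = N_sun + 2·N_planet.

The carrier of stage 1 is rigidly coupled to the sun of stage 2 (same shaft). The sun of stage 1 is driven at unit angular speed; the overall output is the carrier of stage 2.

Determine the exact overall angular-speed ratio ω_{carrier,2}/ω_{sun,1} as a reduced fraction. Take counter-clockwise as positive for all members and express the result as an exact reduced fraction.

Stage 1: N_ring = 26 + 2·30 = 86
Stage 1: 26(ω_s−ω_c) = −86(ω_r−ω_c),  ω_r=0, ω_s=1
Stage 1: 26(1−ω_c) = −86(0−ω_c)  ⇒  112ω_c = 26  ⇒  ω_c = 13/56
  ⇒ ω_c¹/ω_s¹ = 13/56
Stage 2: N_ring = 30 + 2·19 = 68
Stage 2: 30(ω_s−ω_c) = −68(ω_r−ω_c),  ω_r=0, ω_s=1
Stage 2: 30(1−ω_c) = −68(0−ω_c)  ⇒  98ω_c = 30  ⇒  ω_c = 15/49
  ⇒ ω_c²/ω_s² = 15/49
Coupling ω_s² = ω_c¹ ⇒ overall = 13/56 × 15/49 = 195/2744

195/2744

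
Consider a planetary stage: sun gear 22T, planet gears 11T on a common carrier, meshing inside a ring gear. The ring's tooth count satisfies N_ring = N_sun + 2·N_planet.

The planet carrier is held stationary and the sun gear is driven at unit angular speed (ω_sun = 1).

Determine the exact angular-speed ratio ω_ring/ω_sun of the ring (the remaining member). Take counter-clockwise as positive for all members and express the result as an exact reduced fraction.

N_ring = 22 + 2·11 = 44
22(ω_s−ω_c) = −44(ω_r−ω_c),  ω_c=0, ω_s=1
ω_r = 0 − (22/44)(1−0) = -1/2
ω_r/ω_s = -1/2

-1/2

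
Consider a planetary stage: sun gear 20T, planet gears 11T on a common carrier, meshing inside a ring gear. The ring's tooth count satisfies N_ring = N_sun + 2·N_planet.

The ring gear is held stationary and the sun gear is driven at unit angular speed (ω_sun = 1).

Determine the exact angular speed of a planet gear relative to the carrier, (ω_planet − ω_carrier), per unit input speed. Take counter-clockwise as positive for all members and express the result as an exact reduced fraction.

N_ring = 20 + 2·11 = 42
20(ω_s−ω_c) = −42(ω_r−ω_c),  ω_r=0, ω_s=1
20(1−ω_c) = −42(0−ω_c)  ⇒  62ω_c = 20  ⇒  ω_c = 10/31
sun–planet: 20·(1−10/31) = −11·(ω_p−ω_c)  ⇒  ω_p−ω_c = −(20/11)·(21/31) = -420/341

-420/341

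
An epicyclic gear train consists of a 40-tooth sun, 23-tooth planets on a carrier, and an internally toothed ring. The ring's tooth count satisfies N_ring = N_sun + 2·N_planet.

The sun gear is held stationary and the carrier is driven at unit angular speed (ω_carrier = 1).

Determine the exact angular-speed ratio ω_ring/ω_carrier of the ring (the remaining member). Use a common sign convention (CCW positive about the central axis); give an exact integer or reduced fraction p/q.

63/43

N_ring = 40 + 2·23 = 86
40(ω_s−ω_c) = −86(ω_r−ω_c),  ω_s=0, ω_c=1
ω_r = 1 − (40/86)(0−1) = 63/43
ω_r/ω_c = 63/43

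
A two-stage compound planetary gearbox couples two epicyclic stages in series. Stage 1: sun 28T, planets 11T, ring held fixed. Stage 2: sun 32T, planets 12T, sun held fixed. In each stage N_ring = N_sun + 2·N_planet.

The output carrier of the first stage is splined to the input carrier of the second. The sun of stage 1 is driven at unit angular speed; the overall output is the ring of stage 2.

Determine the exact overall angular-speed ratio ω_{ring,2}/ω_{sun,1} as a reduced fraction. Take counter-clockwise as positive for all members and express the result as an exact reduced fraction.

Stage 1: N_ring = 28 + 2·11 = 50
Stage 1: 28(ω_s−ω_c) = −50(ω_r−ω_c),  ω_r=0, ω_s=1
Stage 1: 28(1−ω_c) = −50(0−ω_c)  ⇒  78ω_c = 28  ⇒  ω_c = 14/39
  ⇒ ω_c¹/ω_s¹ = 14/39
Stage 2: N_ring = 32 + 2·12 = 56
Stage 2: 32(ω_s−ω_c) = −56(ω_r−ω_c),  ω_s=0, ω_c=1
Stage 2: ω_r = 1 − (32/56)(0−1) = 11/7
  ⇒ ω_r²/ω_c² = 11/7
Coupling ω_c² = ω_c¹ ⇒ overall = 14/39 × 11/7 = 22/39

22/39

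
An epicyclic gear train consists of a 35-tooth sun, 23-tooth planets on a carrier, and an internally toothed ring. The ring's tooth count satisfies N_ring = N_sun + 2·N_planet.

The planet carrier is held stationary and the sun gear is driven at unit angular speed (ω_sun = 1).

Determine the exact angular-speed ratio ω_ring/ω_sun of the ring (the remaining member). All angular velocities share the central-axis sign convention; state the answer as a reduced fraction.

N_ring = 35 + 2·23 = 81
35(ω_s−ω_c) = −81(ω_r−ω_c),  ω_c=0, ω_s=1
ω_r = 0 − (35/81)(1−0) = -35/81
ω_r/ω_s = -35/81

-35/81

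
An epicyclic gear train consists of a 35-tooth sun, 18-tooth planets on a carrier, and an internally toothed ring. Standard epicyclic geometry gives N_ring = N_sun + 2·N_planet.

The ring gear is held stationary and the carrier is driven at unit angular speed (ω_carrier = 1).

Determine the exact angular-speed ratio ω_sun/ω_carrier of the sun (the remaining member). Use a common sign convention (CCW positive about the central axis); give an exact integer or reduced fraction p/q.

106/35

N_ring = 35 + 2·18 = 71
35(ω_s−ω_c) = −71(ω_r−ω_c),  ω_r=0, ω_c=1
ω_s = 1 − (71/35)(0−1) = 106/35
ω_s/ω_c = 106/35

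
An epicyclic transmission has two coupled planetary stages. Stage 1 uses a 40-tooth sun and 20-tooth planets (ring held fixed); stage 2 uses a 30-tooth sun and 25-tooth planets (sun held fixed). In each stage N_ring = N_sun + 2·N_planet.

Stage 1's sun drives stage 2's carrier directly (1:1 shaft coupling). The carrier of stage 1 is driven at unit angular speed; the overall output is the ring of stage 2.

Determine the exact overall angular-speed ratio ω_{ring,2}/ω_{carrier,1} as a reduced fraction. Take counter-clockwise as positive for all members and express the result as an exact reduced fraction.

33/8

Stage 1: N_ring = 40 + 2·20 = 80
Stage 1: 40(ω_s−ω_c) = −80(ω_r−ω_c),  ω_r=0, ω_c=1
Stage 1: ω_s = 1 − (80/40)(0−1) = 3
  ⇒ ω_s¹/ω_c¹ = 3
Stage 2: N_ring = 30 + 2·25 = 80
Stage 2: 30(ω_s−ω_c) = −80(ω_r−ω_c),  ω_s=0, ω_c=1
Stage 2: ω_r = 1 − (30/80)(0−1) = 11/8
  ⇒ ω_r²/ω_c² = 11/8
Coupling ω_c² = ω_s¹ ⇒ overall = 3 × 11/8 = 33/8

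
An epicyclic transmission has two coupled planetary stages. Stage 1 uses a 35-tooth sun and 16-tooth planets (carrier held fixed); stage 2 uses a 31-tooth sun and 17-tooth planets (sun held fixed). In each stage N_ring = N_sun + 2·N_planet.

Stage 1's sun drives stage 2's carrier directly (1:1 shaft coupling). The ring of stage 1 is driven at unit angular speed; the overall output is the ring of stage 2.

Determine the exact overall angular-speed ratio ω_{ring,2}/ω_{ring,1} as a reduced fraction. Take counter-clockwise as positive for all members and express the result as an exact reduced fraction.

Stage 1: N_ring = 35 + 2·16 = 67
Stage 1: 35(ω_s−ω_c) = −67(ω_r−ω_c),  ω_c=0, ω_r=1
Stage 1: ω_s = 0 − (67/35)(1−0) = -67/35
  ⇒ ω_s¹/ω_r¹ = -67/35
Stage 2: N_ring = 31 + 2·17 = 65
Stage 2: 31(ω_s−ω_c) = −65(ω_r−ω_c),  ω_s=0, ω_c=1
Stage 2: ω_r = 1 − (31/65)(0−1) = 96/65
  ⇒ ω_r²/ω_c² = 96/65
Coupling ω_c² = ω_s¹ ⇒ overall = -67/35 × 96/65 = -6432/2275

-6432/2275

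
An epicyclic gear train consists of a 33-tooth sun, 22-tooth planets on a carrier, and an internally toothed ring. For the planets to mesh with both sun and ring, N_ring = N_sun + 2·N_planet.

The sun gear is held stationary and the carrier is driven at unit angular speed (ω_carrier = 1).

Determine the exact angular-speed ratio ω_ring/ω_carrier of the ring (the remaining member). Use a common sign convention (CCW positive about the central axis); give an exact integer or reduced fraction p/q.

10/7

N_ring = 33 + 2·22 = 77
33(ω_s−ω_c) = −77(ω_r−ω_c),  ω_s=0, ω_c=1
ω_r = 1 − (33/77)(0−1) = 10/7
ω_r/ω_c = 10/7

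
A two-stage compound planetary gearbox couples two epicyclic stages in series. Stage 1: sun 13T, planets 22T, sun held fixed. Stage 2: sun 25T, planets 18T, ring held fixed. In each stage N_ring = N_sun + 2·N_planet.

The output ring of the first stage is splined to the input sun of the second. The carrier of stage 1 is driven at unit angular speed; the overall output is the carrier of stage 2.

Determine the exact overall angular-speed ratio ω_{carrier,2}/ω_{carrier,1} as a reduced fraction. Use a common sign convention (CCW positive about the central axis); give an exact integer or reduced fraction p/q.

875/2451

Stage 1: N_ring = 13 + 2·22 = 57
Stage 1: 13(ω_s−ω_c) = −57(ω_r−ω_c),  ω_s=0, ω_c=1
Stage 1: ω_r = 1 − (13/57)(0−1) = 70/57
  ⇒ ω_r¹/ω_c¹ = 70/57
Stage 2: N_ring = 25 + 2·18 = 61
Stage 2: 25(ω_s−ω_c) = −61(ω_r−ω_c),  ω_r=0, ω_s=1
Stage 2: 25(1−ω_c) = −61(0−ω_c)  ⇒  86ω_c = 25  ⇒  ω_c = 25/86
  ⇒ ω_c²/ω_s² = 25/86
Coupling ω_s² = ω_r¹ ⇒ overall = 70/57 × 25/86 = 875/2451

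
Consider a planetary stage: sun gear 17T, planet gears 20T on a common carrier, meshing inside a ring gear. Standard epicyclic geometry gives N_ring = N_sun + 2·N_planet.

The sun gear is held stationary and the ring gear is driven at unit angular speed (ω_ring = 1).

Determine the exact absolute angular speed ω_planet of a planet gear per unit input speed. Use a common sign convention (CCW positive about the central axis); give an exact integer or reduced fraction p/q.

57/40

N_ring = 17 + 2·20 = 57
17(ω_s−ω_c) = −57(ω_r−ω_c),  ω_s=0, ω_r=1
17(0−ω_c) = −57(1−ω_c)  ⇒  74ω_c = 57  ⇒  ω_c = 57/74
sun–planet: 17·(0−57/74) = −20·(ω_p−ω_c)  ⇒  ω_p−ω_c = −(17/20)·(-57/74) = 969/1480
ω_p = 57/74 + 969/1480 = 57/40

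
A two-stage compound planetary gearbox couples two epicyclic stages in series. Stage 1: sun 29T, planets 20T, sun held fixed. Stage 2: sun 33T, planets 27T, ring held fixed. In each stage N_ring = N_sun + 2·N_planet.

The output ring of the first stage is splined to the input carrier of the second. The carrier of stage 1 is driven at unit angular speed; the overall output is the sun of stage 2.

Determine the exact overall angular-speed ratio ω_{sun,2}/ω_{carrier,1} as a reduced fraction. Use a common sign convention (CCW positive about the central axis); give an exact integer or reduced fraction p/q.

3920/759

Stage 1: N_ring = 29 + 2·20 = 69
Stage 1: 29(ω_s−ω_c) = −69(ω_r−ω_c),  ω_s=0, ω_c=1
Stage 1: ω_r = 1 − (29/69)(0−1) = 98/69
  ⇒ ω_r¹/ω_c¹ = 98/69
Stage 2: N_ring = 33 + 2·27 = 87
Stage 2: 33(ω_s−ω_c) = −87(ω_r−ω_c),  ω_r=0, ω_c=1
Stage 2: ω_s = 1 − (87/33)(0−1) = 40/11
  ⇒ ω_s²/ω_c² = 40/11
Coupling ω_c² = ω_r¹ ⇒ overall = 98/69 × 40/11 = 3920/759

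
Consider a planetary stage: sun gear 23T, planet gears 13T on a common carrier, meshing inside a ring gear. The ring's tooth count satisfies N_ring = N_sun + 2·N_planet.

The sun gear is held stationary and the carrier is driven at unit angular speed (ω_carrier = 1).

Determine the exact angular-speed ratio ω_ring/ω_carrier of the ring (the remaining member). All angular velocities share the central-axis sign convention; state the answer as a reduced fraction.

N_ring = 23 + 2·13 = 49
23(ω_s−ω_c) = −49(ω_r−ω_c),  ω_s=0, ω_c=1
ω_r = 1 − (23/49)(0−1) = 72/49
ω_r/ω_c = 72/49

72/49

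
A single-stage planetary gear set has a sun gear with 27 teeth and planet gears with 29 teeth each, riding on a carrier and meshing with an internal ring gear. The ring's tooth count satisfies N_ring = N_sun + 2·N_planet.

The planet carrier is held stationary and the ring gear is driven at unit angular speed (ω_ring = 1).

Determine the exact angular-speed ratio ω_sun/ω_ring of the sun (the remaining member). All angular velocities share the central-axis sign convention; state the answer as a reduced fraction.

-85/27

N_ring = 27 + 2·29 = 85
27(ω_s−ω_c) = −85(ω_r−ω_c),  ω_c=0, ω_r=1
ω_s = 0 − (85/27)(1−0) = -85/27
ω_s/ω_r = -85/27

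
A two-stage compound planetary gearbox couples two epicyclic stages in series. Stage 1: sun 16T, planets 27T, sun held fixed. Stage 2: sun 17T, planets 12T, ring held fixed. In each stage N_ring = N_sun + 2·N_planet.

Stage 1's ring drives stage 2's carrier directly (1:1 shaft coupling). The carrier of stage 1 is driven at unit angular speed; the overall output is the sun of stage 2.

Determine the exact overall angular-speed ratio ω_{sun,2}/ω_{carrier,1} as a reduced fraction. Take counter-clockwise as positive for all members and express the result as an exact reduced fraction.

Stage 1: N_ring = 16 + 2·27 = 70
Stage 1: 16(ω_s−ω_c) = −70(ω_r−ω_c),  ω_s=0, ω_c=1
Stage 1: ω_r = 1 − (16/70)(0−1) = 43/35
  ⇒ ω_r¹/ω_c¹ = 43/35
Stage 2: N_ring = 17 + 2·12 = 41
Stage 2: 17(ω_s−ω_c) = −41(ω_r−ω_c),  ω_r=0, ω_c=1
Stage 2: ω_s = 1 − (41/17)(0−1) = 58/17
  ⇒ ω_s²/ω_c² = 58/17
Coupling ω_c² = ω_r¹ ⇒ overall = 43/35 × 58/17 = 2494/595

2494/595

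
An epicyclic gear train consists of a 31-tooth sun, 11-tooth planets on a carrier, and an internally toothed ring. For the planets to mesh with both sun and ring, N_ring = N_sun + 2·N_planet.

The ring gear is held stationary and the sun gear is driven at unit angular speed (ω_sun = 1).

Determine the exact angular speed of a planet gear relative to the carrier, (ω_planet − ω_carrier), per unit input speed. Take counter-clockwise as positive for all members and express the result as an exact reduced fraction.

-1643/924

N_ring = 31 + 2·11 = 53
31(ω_s−ω_c) = −53(ω_r−ω_c),  ω_r=0, ω_s=1
31(1−ω_c) = −53(0−ω_c)  ⇒  84ω_c = 31  ⇒  ω_c = 31/84
sun–planet: 31·(1−31/84) = −11·(ω_p−ω_c)  ⇒  ω_p−ω_c = −(31/11)·(53/84) = -1643/924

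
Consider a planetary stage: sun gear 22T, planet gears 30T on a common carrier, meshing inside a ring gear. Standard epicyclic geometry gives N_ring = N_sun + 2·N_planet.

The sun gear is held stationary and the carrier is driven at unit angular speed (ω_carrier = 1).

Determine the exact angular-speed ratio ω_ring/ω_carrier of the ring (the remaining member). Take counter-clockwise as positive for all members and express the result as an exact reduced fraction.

52/41

N_ring = 22 + 2·30 = 82
22(ω_s−ω_c) = −82(ω_r−ω_c),  ω_s=0, ω_c=1
ω_r = 1 − (22/82)(0−1) = 52/41
ω_r/ω_c = 52/41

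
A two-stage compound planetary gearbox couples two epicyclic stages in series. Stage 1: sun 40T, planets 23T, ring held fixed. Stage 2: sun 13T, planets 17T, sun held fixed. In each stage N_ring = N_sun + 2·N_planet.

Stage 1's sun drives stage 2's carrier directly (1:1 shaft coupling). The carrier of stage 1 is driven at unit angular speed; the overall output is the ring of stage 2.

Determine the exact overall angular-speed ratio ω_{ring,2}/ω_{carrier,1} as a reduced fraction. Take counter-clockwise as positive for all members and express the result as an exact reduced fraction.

189/47

Stage 1: N_ring = 40 + 2·23 = 86
Stage 1: 40(ω_s−ω_c) = −86(ω_r−ω_c),  ω_r=0, ω_c=1
Stage 1: ω_s = 1 − (86/40)(0−1) = 63/20
  ⇒ ω_s¹/ω_c¹ = 63/20
Stage 2: N_ring = 13 + 2·17 = 47
Stage 2: 13(ω_s−ω_c) = −47(ω_r−ω_c),  ω_s=0, ω_c=1
Stage 2: ω_r = 1 − (13/47)(0−1) = 60/47
  ⇒ ω_r²/ω_c² = 60/47
Coupling ω_c² = ω_s¹ ⇒ overall = 63/20 × 60/47 = 189/47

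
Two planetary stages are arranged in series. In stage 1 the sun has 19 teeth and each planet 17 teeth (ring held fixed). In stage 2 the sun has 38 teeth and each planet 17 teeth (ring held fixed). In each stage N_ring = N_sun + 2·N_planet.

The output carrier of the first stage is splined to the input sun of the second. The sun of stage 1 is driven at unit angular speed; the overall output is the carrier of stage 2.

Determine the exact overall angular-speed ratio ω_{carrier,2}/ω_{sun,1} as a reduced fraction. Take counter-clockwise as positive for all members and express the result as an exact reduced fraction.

361/3960

Stage 1: N_ring = 19 + 2·17 = 53
Stage 1: 19(ω_s−ω_c) = −53(ω_r−ω_c),  ω_r=0, ω_s=1
Stage 1: 19(1−ω_c) = −53(0−ω_c)  ⇒  72ω_c = 19  ⇒  ω_c = 19/72
  ⇒ ω_c¹/ω_s¹ = 19/72
Stage 2: N_ring = 38 + 2·17 = 72
Stage 2: 38(ω_s−ω_c) = −72(ω_r−ω_c),  ω_r=0, ω_s=1
Stage 2: 38(1−ω_c) = −72(0−ω_c)  ⇒  110ω_c = 38  ⇒  ω_c = 19/55
  ⇒ ω_c²/ω_s² = 19/55
Coupling ω_s² = ω_c¹ ⇒ overall = 19/72 × 19/55 = 361/3960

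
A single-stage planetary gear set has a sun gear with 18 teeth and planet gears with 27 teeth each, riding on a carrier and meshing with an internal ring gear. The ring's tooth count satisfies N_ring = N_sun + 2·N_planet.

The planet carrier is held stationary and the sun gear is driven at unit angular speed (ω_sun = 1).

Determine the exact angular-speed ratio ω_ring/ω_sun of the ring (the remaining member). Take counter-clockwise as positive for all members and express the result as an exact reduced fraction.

N_ring = 18 + 2·27 = 72
18(ω_s−ω_c) = −72(ω_r−ω_c),  ω_c=0, ω_s=1
ω_r = 0 − (18/72)(1−0) = -1/4
ω_r/ω_s = -1/4

-1/4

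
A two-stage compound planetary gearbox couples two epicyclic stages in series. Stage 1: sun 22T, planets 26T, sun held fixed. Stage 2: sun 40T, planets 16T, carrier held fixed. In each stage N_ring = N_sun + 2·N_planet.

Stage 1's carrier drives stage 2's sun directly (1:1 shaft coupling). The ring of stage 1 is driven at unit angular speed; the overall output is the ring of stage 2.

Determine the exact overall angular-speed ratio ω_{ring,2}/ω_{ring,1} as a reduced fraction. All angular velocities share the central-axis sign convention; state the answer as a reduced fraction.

-185/432

Stage 1: N_ring = 22 + 2·26 = 74
Stage 1: 22(ω_s−ω_c) = −74(ω_r−ω_c),  ω_s=0, ω_r=1
Stage 1: 22(0−ω_c) = −74(1−ω_c)  ⇒  96ω_c = 74  ⇒  ω_c = 37/48
  ⇒ ω_c¹/ω_r¹ = 37/48
Stage 2: N_ring = 40 + 2·16 = 72
Stage 2: 40(ω_s−ω_c) = −72(ω_r−ω_c),  ω_c=0, ω_s=1
Stage 2: ω_r = 0 − (40/72)(1−0) = -5/9
  ⇒ ω_r²/ω_s² = -5/9
Coupling ω_s² = ω_c¹ ⇒ overall = 37/48 × -5/9 = -185/432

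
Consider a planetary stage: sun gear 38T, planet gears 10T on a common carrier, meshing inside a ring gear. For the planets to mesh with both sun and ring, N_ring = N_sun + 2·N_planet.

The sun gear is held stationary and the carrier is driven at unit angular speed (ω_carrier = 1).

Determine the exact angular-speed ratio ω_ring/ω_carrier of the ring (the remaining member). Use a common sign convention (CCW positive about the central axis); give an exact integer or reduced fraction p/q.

48/29

N_ring = 38 + 2·10 = 58
38(ω_s−ω_c) = −58(ω_r−ω_c),  ω_s=0, ω_c=1
ω_r = 1 − (38/58)(0−1) = 48/29
ω_r/ω_c = 48/29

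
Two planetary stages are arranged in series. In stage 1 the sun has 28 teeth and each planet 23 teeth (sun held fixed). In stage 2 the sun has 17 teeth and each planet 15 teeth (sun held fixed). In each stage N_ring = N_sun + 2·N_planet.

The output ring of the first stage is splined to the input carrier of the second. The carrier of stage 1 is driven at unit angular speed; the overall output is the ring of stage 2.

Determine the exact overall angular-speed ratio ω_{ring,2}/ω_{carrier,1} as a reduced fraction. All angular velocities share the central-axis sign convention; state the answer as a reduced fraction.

3264/1739

Stage 1: N_ring = 28 + 2·23 = 74
Stage 1: 28(ω_s−ω_c) = −74(ω_r−ω_c),  ω_s=0, ω_c=1
Stage 1: ω_r = 1 − (28/74)(0−1) = 51/37
  ⇒ ω_r¹/ω_c¹ = 51/37
Stage 2: N_ring = 17 + 2·15 = 47
Stage 2: 17(ω_s−ω_c) = −47(ω_r−ω_c),  ω_s=0, ω_c=1
Stage 2: ω_r = 1 − (17/47)(0−1) = 64/47
  ⇒ ω_r²/ω_c² = 64/47
Coupling ω_c² = ω_r¹ ⇒ overall = 51/37 × 64/47 = 3264/1739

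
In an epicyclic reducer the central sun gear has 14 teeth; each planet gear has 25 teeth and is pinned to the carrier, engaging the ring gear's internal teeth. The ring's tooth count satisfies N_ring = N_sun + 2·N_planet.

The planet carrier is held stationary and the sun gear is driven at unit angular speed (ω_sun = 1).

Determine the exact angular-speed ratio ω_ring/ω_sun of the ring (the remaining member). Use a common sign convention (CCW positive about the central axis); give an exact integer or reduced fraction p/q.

-7/32

N_ring = 14 + 2·25 = 64
14(ω_s−ω_c) = −64(ω_r−ω_c),  ω_c=0, ω_s=1
ω_r = 0 − (14/64)(1−0) = -7/32
ω_r/ω_s = -7/32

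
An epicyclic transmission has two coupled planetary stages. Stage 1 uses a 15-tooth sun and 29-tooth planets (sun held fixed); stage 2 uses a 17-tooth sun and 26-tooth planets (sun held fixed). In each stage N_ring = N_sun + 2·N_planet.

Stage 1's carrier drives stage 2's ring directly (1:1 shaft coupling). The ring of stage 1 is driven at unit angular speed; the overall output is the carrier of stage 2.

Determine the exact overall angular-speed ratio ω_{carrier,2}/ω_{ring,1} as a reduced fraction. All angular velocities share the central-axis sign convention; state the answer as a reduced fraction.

Stage 1: N_ring = 15 + 2·29 = 73
Stage 1: 15(ω_s−ω_c) = −73(ω_r−ω_c),  ω_s=0, ω_r=1
Stage 1: 15(0−ω_c) = −73(1−ω_c)  ⇒  88ω_c = 73  ⇒  ω_c = 73/88
  ⇒ ω_c¹/ω_r¹ = 73/88
Stage 2: N_ring = 17 + 2·26 = 69
Stage 2: 17(ω_s−ω_c) = −69(ω_r−ω_c),  ω_s=0, ω_r=1
Stage 2: 17(0−ω_c) = −69(1−ω_c)  ⇒  86ω_c = 69  ⇒  ω_c = 69/86
  ⇒ ω_c²/ω_r² = 69/86
Coupling ω_r² = ω_c¹ ⇒ overall = 73/88 × 69/86 = 5037/7568

5037/7568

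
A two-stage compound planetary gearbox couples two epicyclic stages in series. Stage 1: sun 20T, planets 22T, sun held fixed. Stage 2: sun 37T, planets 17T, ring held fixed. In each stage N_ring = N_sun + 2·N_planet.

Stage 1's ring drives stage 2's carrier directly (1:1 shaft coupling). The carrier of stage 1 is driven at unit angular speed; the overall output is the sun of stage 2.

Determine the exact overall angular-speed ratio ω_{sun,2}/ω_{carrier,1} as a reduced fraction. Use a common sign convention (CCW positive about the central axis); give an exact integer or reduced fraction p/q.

567/148

Stage 1: N_ring = 20 + 2·22 = 64
Stage 1: 20(ω_s−ω_c) = −64(ω_r−ω_c),  ω_s=0, ω_c=1
Stage 1: ω_r = 1 − (20/64)(0−1) = 21/16
  ⇒ ω_r¹/ω_c¹ = 21/16
Stage 2: N_ring = 37 + 2·17 = 71
Stage 2: 37(ω_s−ω_c) = −71(ω_r−ω_c),  ω_r=0, ω_c=1
Stage 2: ω_s = 1 − (71/37)(0−1) = 108/37
  ⇒ ω_s²/ω_c² = 108/37
Coupling ω_c² = ω_r¹ ⇒ overall = 21/16 × 108/37 = 567/148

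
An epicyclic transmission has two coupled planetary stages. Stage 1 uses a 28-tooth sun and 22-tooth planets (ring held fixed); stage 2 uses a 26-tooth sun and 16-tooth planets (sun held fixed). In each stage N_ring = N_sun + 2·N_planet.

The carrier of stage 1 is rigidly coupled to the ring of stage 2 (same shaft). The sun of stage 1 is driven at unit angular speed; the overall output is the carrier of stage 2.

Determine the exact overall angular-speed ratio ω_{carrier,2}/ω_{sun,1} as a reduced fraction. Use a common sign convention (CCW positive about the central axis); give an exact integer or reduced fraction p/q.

Stage 1: N_ring = 28 + 2·22 = 72
Stage 1: 28(ω_s−ω_c) = −72(ω_r−ω_c),  ω_r=0, ω_s=1
Stage 1: 28(1−ω_c) = −72(0−ω_c)  ⇒  100ω_c = 28  ⇒  ω_c = 7/25
  ⇒ ω_c¹/ω_s¹ = 7/25
Stage 2: N_ring = 26 + 2·16 = 58
Stage 2: 26(ω_s−ω_c) = −58(ω_r−ω_c),  ω_s=0, ω_r=1
Stage 2: 26(0−ω_c) = −58(1−ω_c)  ⇒  84ω_c = 58  ⇒  ω_c = 29/42
  ⇒ ω_c²/ω_r² = 29/42
Coupling ω_r² = ω_c¹ ⇒ overall = 7/25 × 29/42 = 29/150

29/150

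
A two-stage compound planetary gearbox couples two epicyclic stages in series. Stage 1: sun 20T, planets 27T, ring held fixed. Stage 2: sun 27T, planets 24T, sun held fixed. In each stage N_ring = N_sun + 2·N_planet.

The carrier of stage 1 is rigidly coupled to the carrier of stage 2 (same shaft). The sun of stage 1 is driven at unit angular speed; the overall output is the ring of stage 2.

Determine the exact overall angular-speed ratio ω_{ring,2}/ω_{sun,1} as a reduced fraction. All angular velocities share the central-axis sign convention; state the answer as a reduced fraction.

Stage 1: N_ring = 20 + 2·27 = 74
Stage 1: 20(ω_s−ω_c) = −74(ω_r−ω_c),  ω_r=0, ω_s=1
Stage 1: 20(1−ω_c) = −74(0−ω_c)  ⇒  94ω_c = 20  ⇒  ω_c = 10/47
  ⇒ ω_c¹/ω_s¹ = 10/47
Stage 2: N_ring = 27 + 2·24 = 75
Stage 2: 27(ω_s−ω_c) = −75(ω_r−ω_c),  ω_s=0, ω_c=1
Stage 2: ω_r = 1 − (27/75)(0−1) = 34/25
  ⇒ ω_r²/ω_c² = 34/25
Coupling ω_c² = ω_c¹ ⇒ overall = 10/47 × 34/25 = 68/235

68/235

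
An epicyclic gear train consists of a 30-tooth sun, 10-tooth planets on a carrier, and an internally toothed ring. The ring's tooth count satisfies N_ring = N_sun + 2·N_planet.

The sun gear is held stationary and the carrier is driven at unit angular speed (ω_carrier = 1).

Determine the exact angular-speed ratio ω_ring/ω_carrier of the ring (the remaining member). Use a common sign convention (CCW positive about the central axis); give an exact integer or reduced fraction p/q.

8/5

N_ring = 30 + 2·10 = 50
30(ω_s−ω_c) = −50(ω_r−ω_c),  ω_s=0, ω_c=1
ω_r = 1 − (30/50)(0−1) = 8/5
ω_r/ω_c = 8/5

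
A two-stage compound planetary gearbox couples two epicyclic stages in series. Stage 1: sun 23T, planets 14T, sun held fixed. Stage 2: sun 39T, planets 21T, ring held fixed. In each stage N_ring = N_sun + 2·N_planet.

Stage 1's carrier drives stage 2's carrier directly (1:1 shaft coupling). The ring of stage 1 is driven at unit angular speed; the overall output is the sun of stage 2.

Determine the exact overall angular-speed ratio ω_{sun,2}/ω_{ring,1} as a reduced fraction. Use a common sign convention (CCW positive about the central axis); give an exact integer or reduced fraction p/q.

1020/481

Stage 1: N_ring = 23 + 2·14 = 51
Stage 1: 23(ω_s−ω_c) = −51(ω_r−ω_c),  ω_s=0, ω_r=1
Stage 1: 23(0−ω_c) = −51(1−ω_c)  ⇒  74ω_c = 51  ⇒  ω_c = 51/74
  ⇒ ω_c¹/ω_r¹ = 51/74
Stage 2: N_ring = 39 + 2·21 = 81
Stage 2: 39(ω_s−ω_c) = −81(ω_r−ω_c),  ω_r=0, ω_c=1
Stage 2: ω_s = 1 − (81/39)(0−1) = 40/13
  ⇒ ω_s²/ω_c² = 40/13
Coupling ω_c² = ω_c¹ ⇒ overall = 51/74 × 40/13 = 1020/481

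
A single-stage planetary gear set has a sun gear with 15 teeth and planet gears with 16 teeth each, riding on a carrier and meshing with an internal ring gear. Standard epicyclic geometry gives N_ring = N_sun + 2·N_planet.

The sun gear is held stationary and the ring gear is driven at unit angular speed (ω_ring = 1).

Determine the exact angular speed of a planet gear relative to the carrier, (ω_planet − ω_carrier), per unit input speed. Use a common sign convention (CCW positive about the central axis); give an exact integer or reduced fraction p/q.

705/992

N_ring = 15 + 2·16 = 47
15(ω_s−ω_c) = −47(ω_r−ω_c),  ω_s=0, ω_r=1
15(0−ω_c) = −47(1−ω_c)  ⇒  62ω_c = 47  ⇒  ω_c = 47/62
sun–planet: 15·(0−47/62) = −16·(ω_p−ω_c)  ⇒  ω_p−ω_c = −(15/16)·(-47/62) = 705/992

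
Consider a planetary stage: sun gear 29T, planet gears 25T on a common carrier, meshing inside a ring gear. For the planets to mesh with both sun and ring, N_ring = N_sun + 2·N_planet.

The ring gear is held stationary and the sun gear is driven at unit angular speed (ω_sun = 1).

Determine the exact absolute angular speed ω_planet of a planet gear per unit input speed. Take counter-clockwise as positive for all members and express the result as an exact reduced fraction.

-29/50

N_ring = 29 + 2·25 = 79
29(ω_s−ω_c) = −79(ω_r−ω_c),  ω_r=0, ω_s=1
29(1−ω_c) = −79(0−ω_c)  ⇒  108ω_c = 29  ⇒  ω_c = 29/108
sun–planet: 29·(1−29/108) = −25·(ω_p−ω_c)  ⇒  ω_p−ω_c = −(29/25)·(79/108) = -2291/2700
ω_p = 29/108 − 2291/2700 = -29/50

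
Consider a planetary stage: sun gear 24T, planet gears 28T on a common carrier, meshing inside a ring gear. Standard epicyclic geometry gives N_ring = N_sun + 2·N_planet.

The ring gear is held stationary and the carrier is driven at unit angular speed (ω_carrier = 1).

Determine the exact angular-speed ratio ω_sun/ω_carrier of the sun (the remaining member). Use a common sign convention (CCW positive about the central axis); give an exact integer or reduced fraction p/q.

N_ring = 24 + 2·28 = 80
24(ω_s−ω_c) = −80(ω_r−ω_c),  ω_r=0, ω_c=1
ω_s = 1 − (80/24)(0−1) = 13/3
ω_s/ω_c = 13/3

13/3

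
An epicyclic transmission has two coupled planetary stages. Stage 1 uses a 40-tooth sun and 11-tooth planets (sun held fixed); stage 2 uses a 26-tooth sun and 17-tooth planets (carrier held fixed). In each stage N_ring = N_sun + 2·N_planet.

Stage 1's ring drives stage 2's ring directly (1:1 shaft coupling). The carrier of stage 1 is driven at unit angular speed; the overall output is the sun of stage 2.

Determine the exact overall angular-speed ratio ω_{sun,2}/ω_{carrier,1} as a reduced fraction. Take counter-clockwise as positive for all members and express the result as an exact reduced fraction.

Stage 1: N_ring = 40 + 2·11 = 62
Stage 1: 40(ω_s−ω_c) = −62(ω_r−ω_c),  ω_s=0, ω_c=1
Stage 1: ω_r = 1 − (40/62)(0−1) = 51/31
  ⇒ ω_r¹/ω_c¹ = 51/31
Stage 2: N_ring = 26 + 2·17 = 60
Stage 2: 26(ω_s−ω_c) = −60(ω_r−ω_c),  ω_c=0, ω_r=1
Stage 2: ω_s = 0 − (60/26)(1−0) = -30/13
  ⇒ ω_s²/ω_r² = -30/13
Coupling ω_r² = ω_r¹ ⇒ overall = 51/31 × -30/13 = -1530/403

-1530/403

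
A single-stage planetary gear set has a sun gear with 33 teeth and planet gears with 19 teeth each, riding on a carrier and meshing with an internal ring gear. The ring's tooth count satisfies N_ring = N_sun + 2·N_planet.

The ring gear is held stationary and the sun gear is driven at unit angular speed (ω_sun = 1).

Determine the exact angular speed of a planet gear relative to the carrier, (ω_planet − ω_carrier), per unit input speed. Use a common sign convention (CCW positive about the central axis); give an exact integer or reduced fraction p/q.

-2343/1976

N_ring = 33 + 2·19 = 71
33(ω_s−ω_c) = −71(ω_r−ω_c),  ω_r=0, ω_s=1
33(1−ω_c) = −71(0−ω_c)  ⇒  104ω_c = 33  ⇒  ω_c = 33/104
sun–planet: 33·(1−33/104) = −19·(ω_p−ω_c)  ⇒  ω_p−ω_c = −(33/19)·(71/104) = -2343/1976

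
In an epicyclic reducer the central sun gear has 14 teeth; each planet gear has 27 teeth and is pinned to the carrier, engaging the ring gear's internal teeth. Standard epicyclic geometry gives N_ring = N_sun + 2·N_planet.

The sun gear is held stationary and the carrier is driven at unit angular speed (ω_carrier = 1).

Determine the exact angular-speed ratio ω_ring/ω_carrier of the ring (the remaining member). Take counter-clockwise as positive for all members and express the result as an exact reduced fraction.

N_ring = 14 + 2·27 = 68
14(ω_s−ω_c) = −68(ω_r−ω_c),  ω_s=0, ω_c=1
ω_r = 1 − (14/68)(0−1) = 41/34
ω_r/ω_c = 41/34

41/34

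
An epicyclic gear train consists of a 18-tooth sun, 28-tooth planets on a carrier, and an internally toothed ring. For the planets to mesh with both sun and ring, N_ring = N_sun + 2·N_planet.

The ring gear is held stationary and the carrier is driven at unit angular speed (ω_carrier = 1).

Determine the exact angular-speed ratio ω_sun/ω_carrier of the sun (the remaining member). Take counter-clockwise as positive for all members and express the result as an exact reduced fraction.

N_ring = 18 + 2·28 = 74
18(ω_s−ω_c) = −74(ω_r−ω_c),  ω_r=0, ω_c=1
ω_s = 1 − (74/18)(0−1) = 46/9
ω_s/ω_c = 46/9

46/9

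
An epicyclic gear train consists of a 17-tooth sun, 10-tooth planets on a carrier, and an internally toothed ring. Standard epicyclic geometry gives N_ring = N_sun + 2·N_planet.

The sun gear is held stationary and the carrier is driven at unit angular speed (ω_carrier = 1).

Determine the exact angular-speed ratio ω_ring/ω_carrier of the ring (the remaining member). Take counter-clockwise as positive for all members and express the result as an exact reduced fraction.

54/37

N_ring = 17 + 2·10 = 37
17(ω_s−ω_c) = −37(ω_r−ω_c),  ω_s=0, ω_c=1
ω_r = 1 − (17/37)(0−1) = 54/37
ω_r/ω_c = 54/37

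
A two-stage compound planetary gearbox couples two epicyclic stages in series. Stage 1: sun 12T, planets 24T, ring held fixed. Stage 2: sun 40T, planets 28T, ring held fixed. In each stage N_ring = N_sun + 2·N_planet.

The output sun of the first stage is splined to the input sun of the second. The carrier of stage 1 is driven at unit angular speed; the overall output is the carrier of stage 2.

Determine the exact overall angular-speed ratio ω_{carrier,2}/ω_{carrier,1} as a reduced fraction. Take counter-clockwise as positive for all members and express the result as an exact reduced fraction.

30/17

Stage 1: N_ring = 12 + 2·24 = 60
Stage 1: 12(ω_s−ω_c) = −60(ω_r−ω_c),  ω_r=0, ω_c=1
Stage 1: ω_s = 1 − (60/12)(0−1) = 6
  ⇒ ω_s¹/ω_c¹ = 6
Stage 2: N_ring = 40 + 2·28 = 96
Stage 2: 40(ω_s−ω_c) = −96(ω_r−ω_c),  ω_r=0, ω_s=1
Stage 2: 40(1−ω_c) = −96(0−ω_c)  ⇒  136ω_c = 40  ⇒  ω_c = 5/17
  ⇒ ω_c²/ω_s² = 5/17
Coupling ω_s² = ω_s¹ ⇒ overall = 6 × 5/17 = 30/17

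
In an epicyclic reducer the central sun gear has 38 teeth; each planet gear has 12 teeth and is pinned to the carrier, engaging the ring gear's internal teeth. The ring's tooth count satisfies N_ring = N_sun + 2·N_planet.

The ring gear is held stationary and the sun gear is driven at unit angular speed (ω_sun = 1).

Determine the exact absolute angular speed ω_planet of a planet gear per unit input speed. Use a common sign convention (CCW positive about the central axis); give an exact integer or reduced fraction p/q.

-19/12

N_ring = 38 + 2·12 = 62
38(ω_s−ω_c) = −62(ω_r−ω_c),  ω_r=0, ω_s=1
38(1−ω_c) = −62(0−ω_c)  ⇒  100ω_c = 38  ⇒  ω_c = 19/50
sun–planet: 38·(1−19/50) = −12·(ω_p−ω_c)  ⇒  ω_p−ω_c = −(38/12)·(31/50) = -589/300
ω_p = 19/50 − 589/300 = -19/12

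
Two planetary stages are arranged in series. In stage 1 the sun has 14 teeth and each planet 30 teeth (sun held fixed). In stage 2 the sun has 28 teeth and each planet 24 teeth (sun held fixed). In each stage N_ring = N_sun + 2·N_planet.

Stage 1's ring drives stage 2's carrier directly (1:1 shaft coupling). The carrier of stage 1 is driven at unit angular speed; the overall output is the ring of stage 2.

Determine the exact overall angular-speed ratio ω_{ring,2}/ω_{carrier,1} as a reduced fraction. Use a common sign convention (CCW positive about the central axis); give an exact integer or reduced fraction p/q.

1144/703

Stage 1: N_ring = 14 + 2·30 = 74
Stage 1: 14(ω_s−ω_c) = −74(ω_r−ω_c),  ω_s=0, ω_c=1
Stage 1: ω_r = 1 − (14/74)(0−1) = 44/37
  ⇒ ω_r¹/ω_c¹ = 44/37
Stage 2: N_ring = 28 + 2·24 = 76
Stage 2: 28(ω_s−ω_c) = −76(ω_r−ω_c),  ω_s=0, ω_c=1
Stage 2: ω_r = 1 − (28/76)(0−1) = 26/19
  ⇒ ω_r²/ω_c² = 26/19
Coupling ω_c² = ω_r¹ ⇒ overall = 44/37 × 26/19 = 1144/703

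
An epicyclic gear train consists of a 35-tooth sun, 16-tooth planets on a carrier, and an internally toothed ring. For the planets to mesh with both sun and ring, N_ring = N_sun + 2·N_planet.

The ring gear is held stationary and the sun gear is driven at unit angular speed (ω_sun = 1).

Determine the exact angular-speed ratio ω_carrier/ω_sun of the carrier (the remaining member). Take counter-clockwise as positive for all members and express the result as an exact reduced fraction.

35/102

N_ring = 35 + 2·16 = 67
35(ω_s−ω_c) = −67(ω_r−ω_c),  ω_r=0, ω_s=1
35(1−ω_c) = −67(0−ω_c)  ⇒  102ω_c = 35  ⇒  ω_c = 35/102
ω_c/ω_s = 35/102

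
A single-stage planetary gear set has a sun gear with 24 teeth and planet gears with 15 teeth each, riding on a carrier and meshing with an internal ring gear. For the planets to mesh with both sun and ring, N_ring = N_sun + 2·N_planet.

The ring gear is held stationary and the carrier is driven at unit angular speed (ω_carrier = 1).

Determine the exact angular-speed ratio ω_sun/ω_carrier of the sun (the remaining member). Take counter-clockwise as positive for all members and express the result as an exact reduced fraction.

N_ring = 24 + 2·15 = 54
24(ω_s−ω_c) = −54(ω_r−ω_c),  ω_r=0, ω_c=1
ω_s = 1 − (54/24)(0−1) = 13/4
ω_s/ω_c = 13/4

13/4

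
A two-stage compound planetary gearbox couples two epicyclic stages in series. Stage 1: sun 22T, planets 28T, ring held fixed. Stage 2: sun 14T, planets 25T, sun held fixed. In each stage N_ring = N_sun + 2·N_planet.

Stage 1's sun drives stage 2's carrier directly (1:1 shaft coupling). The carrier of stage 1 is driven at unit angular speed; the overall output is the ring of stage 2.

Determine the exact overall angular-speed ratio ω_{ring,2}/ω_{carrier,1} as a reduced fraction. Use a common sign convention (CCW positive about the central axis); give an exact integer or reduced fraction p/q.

Stage 1: N_ring = 22 + 2·28 = 78
Stage 1: 22(ω_s−ω_c) = −78(ω_r−ω_c),  ω_r=0, ω_c=1
Stage 1: ω_s = 1 − (78/22)(0−1) = 50/11
  ⇒ ω_s¹/ω_c¹ = 50/11
Stage 2: N_ring = 14 + 2·25 = 64
Stage 2: 14(ω_s−ω_c) = −64(ω_r−ω_c),  ω_s=0, ω_c=1
Stage 2: ω_r = 1 − (14/64)(0−1) = 39/32
  ⇒ ω_r²/ω_c² = 39/32
Coupling ω_c² = ω_s¹ ⇒ overall = 50/11 × 39/32 = 975/176

975/176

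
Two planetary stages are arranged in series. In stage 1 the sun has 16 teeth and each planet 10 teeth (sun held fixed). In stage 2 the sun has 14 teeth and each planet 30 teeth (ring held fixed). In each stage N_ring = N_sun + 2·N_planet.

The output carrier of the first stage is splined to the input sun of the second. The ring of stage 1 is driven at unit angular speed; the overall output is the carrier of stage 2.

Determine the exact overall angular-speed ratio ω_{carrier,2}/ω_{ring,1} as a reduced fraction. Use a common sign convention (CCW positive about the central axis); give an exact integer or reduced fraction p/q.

Stage 1: N_ring = 16 + 2·10 = 36
Stage 1: 16(ω_s−ω_c) = −36(ω_r−ω_c),  ω_s=0, ω_r=1
Stage 1: 16(0−ω_c) = −36(1−ω_c)  ⇒  52ω_c = 36  ⇒  ω_c = 9/13
  ⇒ ω_c¹/ω_r¹ = 9/13
Stage 2: N_ring = 14 + 2·30 = 74
Stage 2: 14(ω_s−ω_c) = −74(ω_r−ω_c),  ω_r=0, ω_s=1
Stage 2: 14(1−ω_c) = −74(0−ω_c)  ⇒  88ω_c = 14  ⇒  ω_c = 7/44
  ⇒ ω_c²/ω_s² = 7/44
Coupling ω_s² = ω_c¹ ⇒ overall = 9/13 × 7/44 = 63/572

63/572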